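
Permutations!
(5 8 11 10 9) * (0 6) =(0 6)(5 8 11 10 9) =[6, 1, 2, 3, 4, 8, 0, 7, 11, 5, 9, 10]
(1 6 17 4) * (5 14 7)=(1 6 17 4)(5 14 7)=[0, 6, 2, 3, 1, 14, 17, 5, 8, 9, 10, 11, 12, 13, 7, 15, 16, 4]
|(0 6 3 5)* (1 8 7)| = 12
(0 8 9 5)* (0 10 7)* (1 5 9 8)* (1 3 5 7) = [3, 7, 2, 5, 4, 10, 6, 0, 8, 9, 1] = (0 3 5 10 1 7)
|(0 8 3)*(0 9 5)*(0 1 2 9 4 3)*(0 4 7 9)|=9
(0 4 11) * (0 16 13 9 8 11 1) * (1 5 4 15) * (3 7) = (0 15 1)(3 7)(4 5)(8 11 16 13 9) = [15, 0, 2, 7, 5, 4, 6, 3, 11, 8, 10, 16, 12, 9, 14, 1, 13]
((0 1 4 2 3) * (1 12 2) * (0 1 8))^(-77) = ((0 12 2 3 1 4 8))^(-77) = (12)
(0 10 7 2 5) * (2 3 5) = (0 10 7 3 5) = [10, 1, 2, 5, 4, 0, 6, 3, 8, 9, 7]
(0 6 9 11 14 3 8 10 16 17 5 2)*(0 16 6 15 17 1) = (0 15 17 5 2 16 1)(3 8 10 6 9 11 14) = [15, 0, 16, 8, 4, 2, 9, 7, 10, 11, 6, 14, 12, 13, 3, 17, 1, 5]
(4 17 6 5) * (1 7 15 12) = (1 7 15 12)(4 17 6 5) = [0, 7, 2, 3, 17, 4, 5, 15, 8, 9, 10, 11, 1, 13, 14, 12, 16, 6]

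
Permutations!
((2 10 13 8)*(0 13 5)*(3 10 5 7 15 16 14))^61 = (0 13 8 2 5)(3 10 7 15 16 14)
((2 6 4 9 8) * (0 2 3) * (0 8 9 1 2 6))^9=((9)(0 6 4 1 2)(3 8))^9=(9)(0 2 1 4 6)(3 8)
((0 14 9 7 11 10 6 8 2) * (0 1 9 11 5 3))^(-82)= ((0 14 11 10 6 8 2 1 9 7 5 3))^(-82)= (0 11 6 2 9 5)(1 7 3 14 10 8)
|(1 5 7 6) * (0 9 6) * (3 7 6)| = |(0 9 3 7)(1 5 6)| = 12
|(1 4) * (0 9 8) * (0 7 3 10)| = |(0 9 8 7 3 10)(1 4)| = 6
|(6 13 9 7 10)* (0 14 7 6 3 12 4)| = 21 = |(0 14 7 10 3 12 4)(6 13 9)|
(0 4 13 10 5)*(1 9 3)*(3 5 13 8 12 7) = (0 4 8 12 7 3 1 9 5)(10 13) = [4, 9, 2, 1, 8, 0, 6, 3, 12, 5, 13, 11, 7, 10]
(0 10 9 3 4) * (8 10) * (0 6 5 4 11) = (0 8 10 9 3 11)(4 6 5) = [8, 1, 2, 11, 6, 4, 5, 7, 10, 3, 9, 0]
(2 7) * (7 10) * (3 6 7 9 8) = [0, 1, 10, 6, 4, 5, 7, 2, 3, 8, 9] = (2 10 9 8 3 6 7)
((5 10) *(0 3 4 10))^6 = (0 3 4 10 5)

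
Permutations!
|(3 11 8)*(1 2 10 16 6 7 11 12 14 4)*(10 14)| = 8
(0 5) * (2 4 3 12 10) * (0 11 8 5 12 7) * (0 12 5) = (0 5 11 8)(2 4 3 7 12 10) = [5, 1, 4, 7, 3, 11, 6, 12, 0, 9, 2, 8, 10]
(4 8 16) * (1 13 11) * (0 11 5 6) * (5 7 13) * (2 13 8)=(0 11 1 5 6)(2 13 7 8 16 4)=[11, 5, 13, 3, 2, 6, 0, 8, 16, 9, 10, 1, 12, 7, 14, 15, 4]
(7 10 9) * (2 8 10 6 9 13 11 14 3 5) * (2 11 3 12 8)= [0, 1, 2, 5, 4, 11, 9, 6, 10, 7, 13, 14, 8, 3, 12]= (3 5 11 14 12 8 10 13)(6 9 7)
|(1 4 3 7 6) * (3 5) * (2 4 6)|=|(1 6)(2 4 5 3 7)|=10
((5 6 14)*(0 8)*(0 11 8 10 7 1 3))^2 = (0 7 3 10 1)(5 14 6)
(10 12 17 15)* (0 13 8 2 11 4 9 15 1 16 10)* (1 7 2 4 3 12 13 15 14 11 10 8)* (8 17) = (0 15)(1 16 17 7 2 10 13)(3 12 8 4 9 14 11) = [15, 16, 10, 12, 9, 5, 6, 2, 4, 14, 13, 3, 8, 1, 11, 0, 17, 7]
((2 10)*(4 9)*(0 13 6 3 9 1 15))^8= (15)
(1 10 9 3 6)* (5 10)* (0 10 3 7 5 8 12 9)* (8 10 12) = (0 12 9 7 5 3 6 1 10) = [12, 10, 2, 6, 4, 3, 1, 5, 8, 7, 0, 11, 9]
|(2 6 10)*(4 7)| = 6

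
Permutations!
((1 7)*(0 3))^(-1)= ((0 3)(1 7))^(-1)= (0 3)(1 7)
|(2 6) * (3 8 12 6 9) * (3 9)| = 5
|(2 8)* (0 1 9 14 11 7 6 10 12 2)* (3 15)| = 22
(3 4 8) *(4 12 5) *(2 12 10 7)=(2 12 5 4 8 3 10 7)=[0, 1, 12, 10, 8, 4, 6, 2, 3, 9, 7, 11, 5]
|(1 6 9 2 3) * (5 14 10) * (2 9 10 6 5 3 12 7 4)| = |(1 5 14 6 10 3)(2 12 7 4)| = 12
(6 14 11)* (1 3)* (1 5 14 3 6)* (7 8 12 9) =(1 6 3 5 14 11)(7 8 12 9) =[0, 6, 2, 5, 4, 14, 3, 8, 12, 7, 10, 1, 9, 13, 11]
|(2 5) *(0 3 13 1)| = |(0 3 13 1)(2 5)| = 4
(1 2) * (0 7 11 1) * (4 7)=(0 4 7 11 1 2)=[4, 2, 0, 3, 7, 5, 6, 11, 8, 9, 10, 1]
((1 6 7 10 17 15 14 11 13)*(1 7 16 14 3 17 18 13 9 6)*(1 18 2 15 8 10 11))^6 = ((1 18 13 7 11 9 6 16 14)(2 15 3 17 8 10))^6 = (1 6 7)(9 13 14)(11 18 16)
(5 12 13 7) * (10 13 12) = [0, 1, 2, 3, 4, 10, 6, 5, 8, 9, 13, 11, 12, 7] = (5 10 13 7)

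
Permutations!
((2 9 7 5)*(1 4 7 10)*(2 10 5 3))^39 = ((1 4 7 3 2 9 5 10))^39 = (1 10 5 9 2 3 7 4)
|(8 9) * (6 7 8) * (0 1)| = 4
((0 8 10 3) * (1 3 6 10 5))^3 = (0 1 8 3 5)(6 10)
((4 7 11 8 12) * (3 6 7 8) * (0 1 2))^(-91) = (0 2 1)(3 6 7 11)(4 12 8)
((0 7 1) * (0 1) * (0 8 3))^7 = ((0 7 8 3))^7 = (0 3 8 7)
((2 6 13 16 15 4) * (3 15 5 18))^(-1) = (2 4 15 3 18 5 16 13 6)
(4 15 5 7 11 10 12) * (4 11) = (4 15 5 7)(10 12 11) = [0, 1, 2, 3, 15, 7, 6, 4, 8, 9, 12, 10, 11, 13, 14, 5]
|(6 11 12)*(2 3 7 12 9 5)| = 8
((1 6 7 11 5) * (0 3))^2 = ((0 3)(1 6 7 11 5))^2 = (1 7 5 6 11)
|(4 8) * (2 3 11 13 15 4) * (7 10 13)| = |(2 3 11 7 10 13 15 4 8)| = 9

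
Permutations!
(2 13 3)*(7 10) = (2 13 3)(7 10) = [0, 1, 13, 2, 4, 5, 6, 10, 8, 9, 7, 11, 12, 3]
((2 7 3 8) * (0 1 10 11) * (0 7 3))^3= ((0 1 10 11 7)(2 3 8))^3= (0 11 1 7 10)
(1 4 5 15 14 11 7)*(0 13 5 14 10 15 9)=[13, 4, 2, 3, 14, 9, 6, 1, 8, 0, 15, 7, 12, 5, 11, 10]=(0 13 5 9)(1 4 14 11 7)(10 15)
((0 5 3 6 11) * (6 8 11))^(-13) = ((0 5 3 8 11))^(-13) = (0 3 11 5 8)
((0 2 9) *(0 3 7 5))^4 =((0 2 9 3 7 5))^4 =(0 7 9)(2 5 3)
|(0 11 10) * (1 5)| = 6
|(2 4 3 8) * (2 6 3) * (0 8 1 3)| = |(0 8 6)(1 3)(2 4)| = 6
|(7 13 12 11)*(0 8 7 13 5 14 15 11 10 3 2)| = 12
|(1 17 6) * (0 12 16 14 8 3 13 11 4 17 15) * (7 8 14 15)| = 36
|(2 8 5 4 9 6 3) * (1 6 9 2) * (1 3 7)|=12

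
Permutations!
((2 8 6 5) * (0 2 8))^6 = (8)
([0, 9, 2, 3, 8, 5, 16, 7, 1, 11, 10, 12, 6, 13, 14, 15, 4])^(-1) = (1 8 4 16 6 12 11 9)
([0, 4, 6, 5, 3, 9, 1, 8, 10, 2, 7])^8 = (1 4 3 5 9 2 6)(7 10 8)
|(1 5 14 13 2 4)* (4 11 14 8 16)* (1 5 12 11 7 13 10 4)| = |(1 12 11 14 10 4 5 8 16)(2 7 13)| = 9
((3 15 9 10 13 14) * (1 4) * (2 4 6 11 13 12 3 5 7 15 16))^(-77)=((1 6 11 13 14 5 7 15 9 10 12 3 16 2 4))^(-77)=(1 2 3 10 15 5 13 6 4 16 12 9 7 14 11)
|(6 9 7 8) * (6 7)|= 2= |(6 9)(7 8)|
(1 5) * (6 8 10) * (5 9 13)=(1 9 13 5)(6 8 10)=[0, 9, 2, 3, 4, 1, 8, 7, 10, 13, 6, 11, 12, 5]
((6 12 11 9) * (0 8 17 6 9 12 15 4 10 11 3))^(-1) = ((0 8 17 6 15 4 10 11 12 3))^(-1) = (0 3 12 11 10 4 15 6 17 8)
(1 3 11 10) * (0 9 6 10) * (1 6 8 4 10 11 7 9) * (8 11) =(0 1 3 7 9 11)(4 10 6 8) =[1, 3, 2, 7, 10, 5, 8, 9, 4, 11, 6, 0]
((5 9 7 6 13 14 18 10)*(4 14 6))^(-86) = (4 9 10 14 7 5 18)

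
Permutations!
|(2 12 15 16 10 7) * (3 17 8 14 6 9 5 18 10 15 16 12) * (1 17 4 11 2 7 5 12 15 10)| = |(1 17 8 14 6 9 12 16 10 5 18)(2 3 4 11)| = 44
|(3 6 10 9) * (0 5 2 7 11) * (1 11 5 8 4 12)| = 12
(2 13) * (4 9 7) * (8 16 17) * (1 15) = (1 15)(2 13)(4 9 7)(8 16 17) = [0, 15, 13, 3, 9, 5, 6, 4, 16, 7, 10, 11, 12, 2, 14, 1, 17, 8]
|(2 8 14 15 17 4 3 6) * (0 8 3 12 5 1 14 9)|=|(0 8 9)(1 14 15 17 4 12 5)(2 3 6)|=21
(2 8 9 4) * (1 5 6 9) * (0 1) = (0 1 5 6 9 4 2 8) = [1, 5, 8, 3, 2, 6, 9, 7, 0, 4]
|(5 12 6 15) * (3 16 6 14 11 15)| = 15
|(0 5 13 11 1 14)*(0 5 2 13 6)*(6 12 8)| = |(0 2 13 11 1 14 5 12 8 6)| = 10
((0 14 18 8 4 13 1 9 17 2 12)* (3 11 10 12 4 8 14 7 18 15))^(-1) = ((0 7 18 14 15 3 11 10 12)(1 9 17 2 4 13))^(-1) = (0 12 10 11 3 15 14 18 7)(1 13 4 2 17 9)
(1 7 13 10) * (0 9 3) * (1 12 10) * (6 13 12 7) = [9, 6, 2, 0, 4, 5, 13, 12, 8, 3, 7, 11, 10, 1] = (0 9 3)(1 6 13)(7 12 10)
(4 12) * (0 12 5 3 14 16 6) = (0 12 4 5 3 14 16 6) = [12, 1, 2, 14, 5, 3, 0, 7, 8, 9, 10, 11, 4, 13, 16, 15, 6]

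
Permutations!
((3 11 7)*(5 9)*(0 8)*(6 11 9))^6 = ((0 8)(3 9 5 6 11 7))^6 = (11)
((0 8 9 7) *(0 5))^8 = ((0 8 9 7 5))^8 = (0 7 8 5 9)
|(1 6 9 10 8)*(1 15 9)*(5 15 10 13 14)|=10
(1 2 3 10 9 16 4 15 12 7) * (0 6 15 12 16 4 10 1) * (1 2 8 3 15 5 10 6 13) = (0 13 1 8 3 2 15 16 6 5 10 9 4 12 7) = [13, 8, 15, 2, 12, 10, 5, 0, 3, 4, 9, 11, 7, 1, 14, 16, 6]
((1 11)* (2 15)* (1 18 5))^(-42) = (1 18)(5 11)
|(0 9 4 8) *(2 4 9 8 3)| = |(9)(0 8)(2 4 3)| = 6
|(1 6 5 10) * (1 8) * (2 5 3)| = 7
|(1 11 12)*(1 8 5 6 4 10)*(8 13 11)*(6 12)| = |(1 8 5 12 13 11 6 4 10)| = 9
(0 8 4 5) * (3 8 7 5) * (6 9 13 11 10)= (0 7 5)(3 8 4)(6 9 13 11 10)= [7, 1, 2, 8, 3, 0, 9, 5, 4, 13, 6, 10, 12, 11]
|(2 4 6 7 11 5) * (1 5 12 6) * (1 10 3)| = |(1 5 2 4 10 3)(6 7 11 12)| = 12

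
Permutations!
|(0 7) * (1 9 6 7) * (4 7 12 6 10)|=6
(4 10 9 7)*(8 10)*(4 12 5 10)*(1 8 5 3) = [0, 8, 2, 1, 5, 10, 6, 12, 4, 7, 9, 11, 3] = (1 8 4 5 10 9 7 12 3)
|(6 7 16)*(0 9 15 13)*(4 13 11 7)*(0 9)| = |(4 13 9 15 11 7 16 6)| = 8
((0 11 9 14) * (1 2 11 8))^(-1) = ((0 8 1 2 11 9 14))^(-1) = (0 14 9 11 2 1 8)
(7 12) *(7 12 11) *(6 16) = (6 16)(7 11) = [0, 1, 2, 3, 4, 5, 16, 11, 8, 9, 10, 7, 12, 13, 14, 15, 6]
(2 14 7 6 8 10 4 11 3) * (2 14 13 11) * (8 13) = (2 8 10 4)(3 14 7 6 13 11) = [0, 1, 8, 14, 2, 5, 13, 6, 10, 9, 4, 3, 12, 11, 7]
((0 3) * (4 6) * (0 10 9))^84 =(10)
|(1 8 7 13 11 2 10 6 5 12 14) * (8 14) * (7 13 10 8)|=20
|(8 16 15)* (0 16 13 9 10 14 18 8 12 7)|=|(0 16 15 12 7)(8 13 9 10 14 18)|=30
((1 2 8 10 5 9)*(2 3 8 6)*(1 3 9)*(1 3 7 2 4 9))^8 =(10)(2 9 6 7 4)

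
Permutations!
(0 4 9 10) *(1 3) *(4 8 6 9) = (0 8 6 9 10)(1 3) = [8, 3, 2, 1, 4, 5, 9, 7, 6, 10, 0]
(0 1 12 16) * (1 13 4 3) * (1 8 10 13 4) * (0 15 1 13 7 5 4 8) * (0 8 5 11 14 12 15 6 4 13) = (0 5 13)(1 15)(3 8 10 7 11 14 12 16 6 4) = [5, 15, 2, 8, 3, 13, 4, 11, 10, 9, 7, 14, 16, 0, 12, 1, 6]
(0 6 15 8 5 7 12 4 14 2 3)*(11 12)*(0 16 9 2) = [6, 1, 3, 16, 14, 7, 15, 11, 5, 2, 10, 12, 4, 13, 0, 8, 9] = (0 6 15 8 5 7 11 12 4 14)(2 3 16 9)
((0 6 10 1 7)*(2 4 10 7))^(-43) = (0 7 6)(1 2 4 10)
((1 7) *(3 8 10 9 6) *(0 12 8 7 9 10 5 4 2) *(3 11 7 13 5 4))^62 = (0 8 2 12 4)(1 6 7 9 11)(3 5 13)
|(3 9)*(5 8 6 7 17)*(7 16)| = |(3 9)(5 8 6 16 7 17)| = 6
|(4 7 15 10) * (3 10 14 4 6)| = 12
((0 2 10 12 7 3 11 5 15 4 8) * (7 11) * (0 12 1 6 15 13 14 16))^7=((0 2 10 1 6 15 4 8 12 11 5 13 14 16)(3 7))^7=(0 8)(1 5)(2 12)(3 7)(4 16)(6 13)(10 11)(14 15)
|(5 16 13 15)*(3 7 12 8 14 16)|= 9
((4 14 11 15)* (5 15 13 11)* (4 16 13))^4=((4 14 5 15 16 13 11))^4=(4 16 14 13 5 11 15)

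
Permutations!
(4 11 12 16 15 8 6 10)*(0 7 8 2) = (0 7 8 6 10 4 11 12 16 15 2) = [7, 1, 0, 3, 11, 5, 10, 8, 6, 9, 4, 12, 16, 13, 14, 2, 15]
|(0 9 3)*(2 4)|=6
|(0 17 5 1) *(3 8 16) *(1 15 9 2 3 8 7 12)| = |(0 17 5 15 9 2 3 7 12 1)(8 16)| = 10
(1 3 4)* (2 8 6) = (1 3 4)(2 8 6) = [0, 3, 8, 4, 1, 5, 2, 7, 6]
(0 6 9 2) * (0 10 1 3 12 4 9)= (0 6)(1 3 12 4 9 2 10)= [6, 3, 10, 12, 9, 5, 0, 7, 8, 2, 1, 11, 4]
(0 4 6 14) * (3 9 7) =[4, 1, 2, 9, 6, 5, 14, 3, 8, 7, 10, 11, 12, 13, 0] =(0 4 6 14)(3 9 7)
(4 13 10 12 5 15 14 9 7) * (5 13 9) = (4 9 7)(5 15 14)(10 12 13) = [0, 1, 2, 3, 9, 15, 6, 4, 8, 7, 12, 11, 13, 10, 5, 14]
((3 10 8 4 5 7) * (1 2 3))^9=(1 2 3 10 8 4 5 7)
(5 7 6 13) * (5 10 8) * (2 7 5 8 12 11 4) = (2 7 6 13 10 12 11 4) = [0, 1, 7, 3, 2, 5, 13, 6, 8, 9, 12, 4, 11, 10]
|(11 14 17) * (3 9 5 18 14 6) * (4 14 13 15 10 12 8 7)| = |(3 9 5 18 13 15 10 12 8 7 4 14 17 11 6)| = 15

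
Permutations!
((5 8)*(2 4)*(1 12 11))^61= (1 12 11)(2 4)(5 8)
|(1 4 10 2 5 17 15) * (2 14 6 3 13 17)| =|(1 4 10 14 6 3 13 17 15)(2 5)| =18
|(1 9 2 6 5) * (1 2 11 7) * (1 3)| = 15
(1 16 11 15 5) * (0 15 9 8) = (0 15 5 1 16 11 9 8) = [15, 16, 2, 3, 4, 1, 6, 7, 0, 8, 10, 9, 12, 13, 14, 5, 11]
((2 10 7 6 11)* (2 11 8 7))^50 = (11)(6 7 8)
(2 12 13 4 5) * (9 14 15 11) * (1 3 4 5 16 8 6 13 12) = (1 3 4 16 8 6 13 5 2)(9 14 15 11) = [0, 3, 1, 4, 16, 2, 13, 7, 6, 14, 10, 9, 12, 5, 15, 11, 8]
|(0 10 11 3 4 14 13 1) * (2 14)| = 9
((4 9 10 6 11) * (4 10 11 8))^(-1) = (4 8 6 10 11 9)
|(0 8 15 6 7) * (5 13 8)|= 7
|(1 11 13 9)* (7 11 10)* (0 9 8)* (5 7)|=9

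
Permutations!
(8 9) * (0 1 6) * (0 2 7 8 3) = [1, 6, 7, 0, 4, 5, 2, 8, 9, 3] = (0 1 6 2 7 8 9 3)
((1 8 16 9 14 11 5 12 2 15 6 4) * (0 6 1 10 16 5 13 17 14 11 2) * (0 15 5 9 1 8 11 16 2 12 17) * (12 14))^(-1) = ((0 6 4 10 2 5 17 12 15 8 9 16 1 11 13))^(-1) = (0 13 11 1 16 9 8 15 12 17 5 2 10 4 6)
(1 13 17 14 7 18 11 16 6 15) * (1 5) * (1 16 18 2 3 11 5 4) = (1 13 17 14 7 2 3 11 18 5 16 6 15 4) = [0, 13, 3, 11, 1, 16, 15, 2, 8, 9, 10, 18, 12, 17, 7, 4, 6, 14, 5]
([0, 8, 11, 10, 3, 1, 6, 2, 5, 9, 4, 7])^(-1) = (1 5 8)(2 7 11)(3 4 10)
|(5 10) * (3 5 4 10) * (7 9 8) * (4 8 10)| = 4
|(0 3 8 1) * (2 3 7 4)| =|(0 7 4 2 3 8 1)| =7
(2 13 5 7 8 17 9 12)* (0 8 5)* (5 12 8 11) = (0 11 5 7 12 2 13)(8 17 9) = [11, 1, 13, 3, 4, 7, 6, 12, 17, 8, 10, 5, 2, 0, 14, 15, 16, 9]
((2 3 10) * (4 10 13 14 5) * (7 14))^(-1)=(2 10 4 5 14 7 13 3)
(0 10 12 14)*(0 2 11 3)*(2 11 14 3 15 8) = (0 10 12 3)(2 14 11 15 8) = [10, 1, 14, 0, 4, 5, 6, 7, 2, 9, 12, 15, 3, 13, 11, 8]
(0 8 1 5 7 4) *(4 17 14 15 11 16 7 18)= (0 8 1 5 18 4)(7 17 14 15 11 16)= [8, 5, 2, 3, 0, 18, 6, 17, 1, 9, 10, 16, 12, 13, 15, 11, 7, 14, 4]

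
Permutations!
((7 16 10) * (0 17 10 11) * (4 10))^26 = (0 16 10 17 11 7 4)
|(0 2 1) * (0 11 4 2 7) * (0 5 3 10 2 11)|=|(0 7 5 3 10 2 1)(4 11)|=14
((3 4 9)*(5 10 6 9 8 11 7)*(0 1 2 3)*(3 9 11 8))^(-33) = (0 9 2 1)(3 4)(5 6 7 10 11)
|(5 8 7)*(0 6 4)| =3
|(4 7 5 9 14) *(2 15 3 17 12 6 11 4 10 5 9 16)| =|(2 15 3 17 12 6 11 4 7 9 14 10 5 16)| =14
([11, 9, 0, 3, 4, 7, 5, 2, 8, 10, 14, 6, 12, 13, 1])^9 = [5, 9, 6, 3, 4, 0, 2, 11, 8, 10, 14, 7, 12, 13, 1]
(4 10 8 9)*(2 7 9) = (2 7 9 4 10 8) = [0, 1, 7, 3, 10, 5, 6, 9, 2, 4, 8]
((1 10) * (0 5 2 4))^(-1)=((0 5 2 4)(1 10))^(-1)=(0 4 2 5)(1 10)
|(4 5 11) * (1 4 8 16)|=|(1 4 5 11 8 16)|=6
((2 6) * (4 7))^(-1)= ((2 6)(4 7))^(-1)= (2 6)(4 7)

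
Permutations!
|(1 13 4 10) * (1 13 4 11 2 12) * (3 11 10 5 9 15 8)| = 10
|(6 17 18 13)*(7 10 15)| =12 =|(6 17 18 13)(7 10 15)|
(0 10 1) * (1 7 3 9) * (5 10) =(0 5 10 7 3 9 1) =[5, 0, 2, 9, 4, 10, 6, 3, 8, 1, 7]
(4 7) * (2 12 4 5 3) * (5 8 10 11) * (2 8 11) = [0, 1, 12, 8, 7, 3, 6, 11, 10, 9, 2, 5, 4] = (2 12 4 7 11 5 3 8 10)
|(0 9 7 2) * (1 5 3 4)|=|(0 9 7 2)(1 5 3 4)|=4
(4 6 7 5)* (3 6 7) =(3 6)(4 7 5) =[0, 1, 2, 6, 7, 4, 3, 5]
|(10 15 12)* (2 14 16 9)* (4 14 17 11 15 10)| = 9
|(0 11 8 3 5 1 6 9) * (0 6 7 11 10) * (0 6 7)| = 10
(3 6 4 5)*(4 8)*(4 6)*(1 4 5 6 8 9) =[0, 4, 2, 5, 6, 3, 9, 7, 8, 1] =(1 4 6 9)(3 5)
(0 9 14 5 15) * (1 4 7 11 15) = (0 9 14 5 1 4 7 11 15) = [9, 4, 2, 3, 7, 1, 6, 11, 8, 14, 10, 15, 12, 13, 5, 0]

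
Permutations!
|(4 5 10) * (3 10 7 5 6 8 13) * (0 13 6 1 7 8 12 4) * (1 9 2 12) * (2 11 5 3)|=|(0 13 2 12 4 9 11 5 8 6 1 7 3 10)|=14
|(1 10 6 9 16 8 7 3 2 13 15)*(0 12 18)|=33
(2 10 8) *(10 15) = (2 15 10 8) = [0, 1, 15, 3, 4, 5, 6, 7, 2, 9, 8, 11, 12, 13, 14, 10]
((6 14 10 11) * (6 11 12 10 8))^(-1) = (6 8 14)(10 12)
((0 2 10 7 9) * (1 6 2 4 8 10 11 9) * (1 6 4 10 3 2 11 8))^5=((0 10 7 6 11 9)(1 4)(2 8 3))^5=(0 9 11 6 7 10)(1 4)(2 3 8)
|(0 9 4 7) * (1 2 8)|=12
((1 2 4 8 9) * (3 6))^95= ((1 2 4 8 9)(3 6))^95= (9)(3 6)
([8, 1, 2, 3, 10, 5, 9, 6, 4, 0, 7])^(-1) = [9, 1, 2, 3, 8, 5, 7, 10, 0, 6, 4]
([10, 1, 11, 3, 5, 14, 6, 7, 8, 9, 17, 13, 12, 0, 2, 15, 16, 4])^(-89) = [10, 1, 11, 3, 5, 14, 6, 7, 8, 9, 17, 13, 12, 0, 2, 15, 16, 4]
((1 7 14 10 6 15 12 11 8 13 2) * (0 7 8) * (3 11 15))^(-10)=(15)(0 6 7 3 14 11 10)(1 13)(2 8)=((0 7 14 10 6 3 11)(1 8 13 2)(12 15))^(-10)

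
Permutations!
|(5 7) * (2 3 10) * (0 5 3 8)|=7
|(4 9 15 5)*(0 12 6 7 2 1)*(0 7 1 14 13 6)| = 12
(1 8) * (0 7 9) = (0 7 9)(1 8) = [7, 8, 2, 3, 4, 5, 6, 9, 1, 0]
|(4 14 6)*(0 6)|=|(0 6 4 14)|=4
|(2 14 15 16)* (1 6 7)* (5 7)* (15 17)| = 20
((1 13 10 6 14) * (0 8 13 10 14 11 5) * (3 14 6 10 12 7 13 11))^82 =(0 11)(1 3 13 12 14 6 7)(5 8)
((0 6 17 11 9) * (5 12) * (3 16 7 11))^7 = ((0 6 17 3 16 7 11 9)(5 12))^7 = (0 9 11 7 16 3 17 6)(5 12)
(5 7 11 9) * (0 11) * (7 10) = (0 11 9 5 10 7) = [11, 1, 2, 3, 4, 10, 6, 0, 8, 5, 7, 9]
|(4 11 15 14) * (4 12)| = 5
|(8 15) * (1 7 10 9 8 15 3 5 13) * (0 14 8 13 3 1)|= |(15)(0 14 8 1 7 10 9 13)(3 5)|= 8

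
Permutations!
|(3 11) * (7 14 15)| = |(3 11)(7 14 15)| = 6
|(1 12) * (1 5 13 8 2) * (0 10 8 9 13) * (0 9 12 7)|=|(0 10 8 2 1 7)(5 9 13 12)|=12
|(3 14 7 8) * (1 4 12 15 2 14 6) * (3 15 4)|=|(1 3 6)(2 14 7 8 15)(4 12)|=30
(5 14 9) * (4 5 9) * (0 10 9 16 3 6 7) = (0 10 9 16 3 6 7)(4 5 14) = [10, 1, 2, 6, 5, 14, 7, 0, 8, 16, 9, 11, 12, 13, 4, 15, 3]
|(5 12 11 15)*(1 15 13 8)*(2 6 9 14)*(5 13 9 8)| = 11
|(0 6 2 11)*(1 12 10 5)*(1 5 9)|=4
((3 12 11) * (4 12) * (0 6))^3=(0 6)(3 11 12 4)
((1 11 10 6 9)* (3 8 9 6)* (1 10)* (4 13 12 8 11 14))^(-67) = (1 13 9 11 4 8 3 14 12 10)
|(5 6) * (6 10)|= |(5 10 6)|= 3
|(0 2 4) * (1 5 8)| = |(0 2 4)(1 5 8)| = 3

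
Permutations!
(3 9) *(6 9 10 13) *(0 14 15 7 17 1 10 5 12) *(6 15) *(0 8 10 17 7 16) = (0 14 6 9 3 5 12 8 10 13 15 16)(1 17) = [14, 17, 2, 5, 4, 12, 9, 7, 10, 3, 13, 11, 8, 15, 6, 16, 0, 1]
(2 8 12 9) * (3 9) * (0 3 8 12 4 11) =[3, 1, 12, 9, 11, 5, 6, 7, 4, 2, 10, 0, 8] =(0 3 9 2 12 8 4 11)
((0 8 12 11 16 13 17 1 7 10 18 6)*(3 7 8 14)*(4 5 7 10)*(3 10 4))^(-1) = (0 6 18 10 14)(1 17 13 16 11 12 8)(3 7 5 4) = ((0 14 10 18 6)(1 8 12 11 16 13 17)(3 4 5 7))^(-1)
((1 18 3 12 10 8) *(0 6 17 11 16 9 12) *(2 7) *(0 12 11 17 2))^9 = ((0 6 2 7)(1 18 3 12 10 8)(9 11 16))^9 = (0 6 2 7)(1 12)(3 8)(10 18)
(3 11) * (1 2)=(1 2)(3 11)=[0, 2, 1, 11, 4, 5, 6, 7, 8, 9, 10, 3]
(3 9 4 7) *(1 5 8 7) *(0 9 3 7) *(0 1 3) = (0 9 4 3)(1 5 8) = [9, 5, 2, 0, 3, 8, 6, 7, 1, 4]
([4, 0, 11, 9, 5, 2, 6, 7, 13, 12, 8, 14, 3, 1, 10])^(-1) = [1, 13, 5, 12, 0, 4, 6, 7, 10, 3, 14, 2, 9, 8, 11]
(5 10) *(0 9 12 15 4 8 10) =(0 9 12 15 4 8 10 5) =[9, 1, 2, 3, 8, 0, 6, 7, 10, 12, 5, 11, 15, 13, 14, 4]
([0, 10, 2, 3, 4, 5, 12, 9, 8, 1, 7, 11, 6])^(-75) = [0, 10, 2, 3, 4, 5, 12, 9, 8, 1, 7, 11, 6]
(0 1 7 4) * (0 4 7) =(7)(0 1) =[1, 0, 2, 3, 4, 5, 6, 7]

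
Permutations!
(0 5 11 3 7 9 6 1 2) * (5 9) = (0 9 6 1 2)(3 7 5 11) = [9, 2, 0, 7, 4, 11, 1, 5, 8, 6, 10, 3]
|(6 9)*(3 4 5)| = |(3 4 5)(6 9)| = 6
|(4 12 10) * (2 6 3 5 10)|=7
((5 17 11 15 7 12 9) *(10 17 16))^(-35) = ((5 16 10 17 11 15 7 12 9))^(-35) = (5 16 10 17 11 15 7 12 9)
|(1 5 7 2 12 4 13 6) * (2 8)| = 9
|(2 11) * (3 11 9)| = 4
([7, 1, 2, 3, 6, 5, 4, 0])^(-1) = (0 7)(4 6)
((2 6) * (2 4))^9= ((2 6 4))^9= (6)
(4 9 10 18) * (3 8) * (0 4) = (0 4 9 10 18)(3 8) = [4, 1, 2, 8, 9, 5, 6, 7, 3, 10, 18, 11, 12, 13, 14, 15, 16, 17, 0]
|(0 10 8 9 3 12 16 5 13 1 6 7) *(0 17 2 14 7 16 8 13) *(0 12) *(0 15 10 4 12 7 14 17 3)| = 90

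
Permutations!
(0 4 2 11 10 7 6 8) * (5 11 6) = (0 4 2 6 8)(5 11 10 7) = [4, 1, 6, 3, 2, 11, 8, 5, 0, 9, 7, 10]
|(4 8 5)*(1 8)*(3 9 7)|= 12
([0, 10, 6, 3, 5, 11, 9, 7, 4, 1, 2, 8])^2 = (1 2 9 10 6)(4 11)(5 8)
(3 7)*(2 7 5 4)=(2 7 3 5 4)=[0, 1, 7, 5, 2, 4, 6, 3]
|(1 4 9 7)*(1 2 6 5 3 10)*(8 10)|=10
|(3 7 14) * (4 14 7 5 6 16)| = 6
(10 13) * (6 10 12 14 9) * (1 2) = [0, 2, 1, 3, 4, 5, 10, 7, 8, 6, 13, 11, 14, 12, 9] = (1 2)(6 10 13 12 14 9)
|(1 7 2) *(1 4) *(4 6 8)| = 6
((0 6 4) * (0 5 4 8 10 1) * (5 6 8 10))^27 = (0 1 10 6 4 5 8)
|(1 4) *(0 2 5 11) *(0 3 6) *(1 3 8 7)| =10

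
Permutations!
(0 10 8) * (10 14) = (0 14 10 8) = [14, 1, 2, 3, 4, 5, 6, 7, 0, 9, 8, 11, 12, 13, 10]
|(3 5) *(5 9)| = |(3 9 5)| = 3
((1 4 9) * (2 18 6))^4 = (1 4 9)(2 18 6)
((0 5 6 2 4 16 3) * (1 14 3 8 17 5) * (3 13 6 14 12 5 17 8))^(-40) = (17)(0 14 4 1 13 16 12 6 3 5 2)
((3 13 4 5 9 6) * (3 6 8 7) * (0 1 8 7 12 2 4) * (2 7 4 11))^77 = ((0 1 8 12 7 3 13)(2 11)(4 5 9))^77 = (13)(2 11)(4 9 5)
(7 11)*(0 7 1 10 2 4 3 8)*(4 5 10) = (0 7 11 1 4 3 8)(2 5 10) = [7, 4, 5, 8, 3, 10, 6, 11, 0, 9, 2, 1]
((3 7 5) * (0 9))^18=(9)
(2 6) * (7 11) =[0, 1, 6, 3, 4, 5, 2, 11, 8, 9, 10, 7] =(2 6)(7 11)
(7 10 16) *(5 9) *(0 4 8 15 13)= (0 4 8 15 13)(5 9)(7 10 16)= [4, 1, 2, 3, 8, 9, 6, 10, 15, 5, 16, 11, 12, 0, 14, 13, 7]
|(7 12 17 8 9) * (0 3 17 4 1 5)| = |(0 3 17 8 9 7 12 4 1 5)| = 10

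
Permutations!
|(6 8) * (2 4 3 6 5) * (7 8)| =7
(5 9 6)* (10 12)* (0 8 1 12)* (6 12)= (0 8 1 6 5 9 12 10)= [8, 6, 2, 3, 4, 9, 5, 7, 1, 12, 0, 11, 10]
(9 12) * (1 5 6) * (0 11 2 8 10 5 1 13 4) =(0 11 2 8 10 5 6 13 4)(9 12) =[11, 1, 8, 3, 0, 6, 13, 7, 10, 12, 5, 2, 9, 4]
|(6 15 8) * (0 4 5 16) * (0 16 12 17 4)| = 12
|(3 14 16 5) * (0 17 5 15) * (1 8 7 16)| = 10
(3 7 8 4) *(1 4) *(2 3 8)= (1 4 8)(2 3 7)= [0, 4, 3, 7, 8, 5, 6, 2, 1]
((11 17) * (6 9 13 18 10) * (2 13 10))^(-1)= (2 18 13)(6 10 9)(11 17)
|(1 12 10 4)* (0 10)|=|(0 10 4 1 12)|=5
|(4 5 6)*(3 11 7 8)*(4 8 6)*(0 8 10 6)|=10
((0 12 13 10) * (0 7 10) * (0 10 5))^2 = ((0 12 13 10 7 5))^2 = (0 13 7)(5 12 10)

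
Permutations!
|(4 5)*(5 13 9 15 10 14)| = |(4 13 9 15 10 14 5)| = 7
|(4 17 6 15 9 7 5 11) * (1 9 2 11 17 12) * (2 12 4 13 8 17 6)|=|(1 9 7 5 6 15 12)(2 11 13 8 17)|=35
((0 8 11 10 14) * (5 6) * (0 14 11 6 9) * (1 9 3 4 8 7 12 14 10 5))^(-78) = ((0 7 12 14 10 11 5 3 4 8 6 1 9))^(-78) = (14)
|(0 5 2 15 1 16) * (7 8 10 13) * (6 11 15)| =|(0 5 2 6 11 15 1 16)(7 8 10 13)| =8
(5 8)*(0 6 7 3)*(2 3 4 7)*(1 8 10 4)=(0 6 2 3)(1 8 5 10 4 7)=[6, 8, 3, 0, 7, 10, 2, 1, 5, 9, 4]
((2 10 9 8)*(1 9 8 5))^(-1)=(1 5 9)(2 8 10)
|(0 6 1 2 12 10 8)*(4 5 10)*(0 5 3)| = |(0 6 1 2 12 4 3)(5 10 8)| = 21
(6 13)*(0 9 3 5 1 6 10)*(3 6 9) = (0 3 5 1 9 6 13 10) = [3, 9, 2, 5, 4, 1, 13, 7, 8, 6, 0, 11, 12, 10]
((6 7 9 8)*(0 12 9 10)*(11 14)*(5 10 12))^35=(0 10 5)(11 14)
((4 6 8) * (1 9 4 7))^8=(1 4 8)(6 7 9)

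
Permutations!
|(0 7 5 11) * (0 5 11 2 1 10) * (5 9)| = |(0 7 11 9 5 2 1 10)| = 8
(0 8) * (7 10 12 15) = (0 8)(7 10 12 15) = [8, 1, 2, 3, 4, 5, 6, 10, 0, 9, 12, 11, 15, 13, 14, 7]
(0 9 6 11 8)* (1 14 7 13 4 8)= (0 9 6 11 1 14 7 13 4 8)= [9, 14, 2, 3, 8, 5, 11, 13, 0, 6, 10, 1, 12, 4, 7]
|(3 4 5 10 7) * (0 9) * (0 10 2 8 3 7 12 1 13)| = |(0 9 10 12 1 13)(2 8 3 4 5)| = 30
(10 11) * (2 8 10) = (2 8 10 11) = [0, 1, 8, 3, 4, 5, 6, 7, 10, 9, 11, 2]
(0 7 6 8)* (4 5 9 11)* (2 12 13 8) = (0 7 6 2 12 13 8)(4 5 9 11) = [7, 1, 12, 3, 5, 9, 2, 6, 0, 11, 10, 4, 13, 8]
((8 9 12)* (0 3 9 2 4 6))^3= ((0 3 9 12 8 2 4 6))^3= (0 12 4 3 8 6 9 2)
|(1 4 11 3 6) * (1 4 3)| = 5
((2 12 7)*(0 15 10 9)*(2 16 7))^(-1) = ((0 15 10 9)(2 12)(7 16))^(-1) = (0 9 10 15)(2 12)(7 16)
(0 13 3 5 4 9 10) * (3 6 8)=(0 13 6 8 3 5 4 9 10)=[13, 1, 2, 5, 9, 4, 8, 7, 3, 10, 0, 11, 12, 6]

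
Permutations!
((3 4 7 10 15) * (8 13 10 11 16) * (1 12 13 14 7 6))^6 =((1 12 13 10 15 3 4 6)(7 11 16 8 14))^6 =(1 4 15 13)(3 10 12 6)(7 11 16 8 14)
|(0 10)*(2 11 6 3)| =4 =|(0 10)(2 11 6 3)|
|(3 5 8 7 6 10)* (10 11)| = |(3 5 8 7 6 11 10)| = 7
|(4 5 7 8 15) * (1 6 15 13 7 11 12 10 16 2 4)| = |(1 6 15)(2 4 5 11 12 10 16)(7 8 13)| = 21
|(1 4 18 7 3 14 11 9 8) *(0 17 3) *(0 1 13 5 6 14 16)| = |(0 17 3 16)(1 4 18 7)(5 6 14 11 9 8 13)| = 28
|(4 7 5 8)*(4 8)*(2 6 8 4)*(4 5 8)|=|(2 6 4 7 8 5)|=6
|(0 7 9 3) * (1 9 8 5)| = |(0 7 8 5 1 9 3)| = 7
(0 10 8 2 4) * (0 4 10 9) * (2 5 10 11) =[9, 1, 11, 3, 4, 10, 6, 7, 5, 0, 8, 2] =(0 9)(2 11)(5 10 8)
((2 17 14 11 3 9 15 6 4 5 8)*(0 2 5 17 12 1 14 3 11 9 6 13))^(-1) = (0 13 15 9 14 1 12 2)(3 17 4 6)(5 8)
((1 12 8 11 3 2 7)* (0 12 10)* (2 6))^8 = ((0 12 8 11 3 6 2 7 1 10))^8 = (0 1 2 3 8)(6 11 12 10 7)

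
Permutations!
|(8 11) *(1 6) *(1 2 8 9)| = 6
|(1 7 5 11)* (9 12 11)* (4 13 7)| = 8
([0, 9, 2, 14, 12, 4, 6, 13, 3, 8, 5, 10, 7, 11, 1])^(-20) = (14)(4 12 7 13 11 10 5)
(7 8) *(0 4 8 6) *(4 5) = (0 5 4 8 7 6) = [5, 1, 2, 3, 8, 4, 0, 6, 7]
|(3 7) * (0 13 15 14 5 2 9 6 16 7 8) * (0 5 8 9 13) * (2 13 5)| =30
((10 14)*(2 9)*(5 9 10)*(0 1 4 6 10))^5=(0 14 1 5 4 9 6 2 10)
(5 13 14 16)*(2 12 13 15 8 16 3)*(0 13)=(0 13 14 3 2 12)(5 15 8 16)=[13, 1, 12, 2, 4, 15, 6, 7, 16, 9, 10, 11, 0, 14, 3, 8, 5]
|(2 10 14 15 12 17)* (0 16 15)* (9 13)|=|(0 16 15 12 17 2 10 14)(9 13)|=8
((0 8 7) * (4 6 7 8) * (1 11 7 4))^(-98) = ((0 1 11 7)(4 6))^(-98) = (0 11)(1 7)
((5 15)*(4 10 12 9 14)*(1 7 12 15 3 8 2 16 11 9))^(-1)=(1 12 7)(2 8 3 5 15 10 4 14 9 11 16)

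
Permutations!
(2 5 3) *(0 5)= (0 5 3 2)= [5, 1, 0, 2, 4, 3]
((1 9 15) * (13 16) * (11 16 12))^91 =((1 9 15)(11 16 13 12))^91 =(1 9 15)(11 12 13 16)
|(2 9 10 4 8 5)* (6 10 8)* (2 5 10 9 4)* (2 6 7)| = 12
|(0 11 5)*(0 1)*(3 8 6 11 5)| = 12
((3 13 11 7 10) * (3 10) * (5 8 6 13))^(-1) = ((3 5 8 6 13 11 7))^(-1) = (3 7 11 13 6 8 5)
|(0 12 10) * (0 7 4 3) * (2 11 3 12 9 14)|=12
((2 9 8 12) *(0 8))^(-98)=(0 12 9 8 2)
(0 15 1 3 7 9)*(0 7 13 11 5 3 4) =(0 15 1 4)(3 13 11 5)(7 9) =[15, 4, 2, 13, 0, 3, 6, 9, 8, 7, 10, 5, 12, 11, 14, 1]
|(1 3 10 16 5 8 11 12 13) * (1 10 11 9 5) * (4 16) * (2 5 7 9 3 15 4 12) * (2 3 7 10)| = 8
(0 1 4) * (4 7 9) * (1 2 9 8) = (0 2 9 4)(1 7 8) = [2, 7, 9, 3, 0, 5, 6, 8, 1, 4]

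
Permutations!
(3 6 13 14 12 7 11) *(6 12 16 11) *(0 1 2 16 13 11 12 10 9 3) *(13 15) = (0 1 2 16 12 7 6 11)(3 10 9)(13 14 15) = [1, 2, 16, 10, 4, 5, 11, 6, 8, 3, 9, 0, 7, 14, 15, 13, 12]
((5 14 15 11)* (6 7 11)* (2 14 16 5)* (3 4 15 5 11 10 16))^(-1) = (2 11 16 10 7 6 15 4 3 5 14)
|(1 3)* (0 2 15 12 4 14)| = 6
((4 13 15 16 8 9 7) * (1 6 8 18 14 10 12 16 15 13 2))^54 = ((1 6 8 9 7 4 2)(10 12 16 18 14))^54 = (1 4 9 6 2 7 8)(10 14 18 16 12)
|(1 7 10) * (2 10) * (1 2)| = |(1 7)(2 10)| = 2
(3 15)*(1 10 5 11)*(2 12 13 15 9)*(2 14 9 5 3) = (1 10 3 5 11)(2 12 13 15)(9 14) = [0, 10, 12, 5, 4, 11, 6, 7, 8, 14, 3, 1, 13, 15, 9, 2]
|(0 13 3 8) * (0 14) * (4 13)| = 6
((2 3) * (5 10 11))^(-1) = (2 3)(5 11 10)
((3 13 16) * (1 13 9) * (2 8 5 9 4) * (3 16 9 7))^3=(16)(2 7)(3 8)(4 5)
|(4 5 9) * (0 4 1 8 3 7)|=8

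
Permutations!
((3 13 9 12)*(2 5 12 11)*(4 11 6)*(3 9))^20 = (13)(2 11 4 6 9 12 5)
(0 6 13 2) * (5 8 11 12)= (0 6 13 2)(5 8 11 12)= [6, 1, 0, 3, 4, 8, 13, 7, 11, 9, 10, 12, 5, 2]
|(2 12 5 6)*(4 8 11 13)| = 4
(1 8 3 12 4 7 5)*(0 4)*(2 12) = [4, 8, 12, 2, 7, 1, 6, 5, 3, 9, 10, 11, 0] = (0 4 7 5 1 8 3 2 12)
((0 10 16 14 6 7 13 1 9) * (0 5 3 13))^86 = ((0 10 16 14 6 7)(1 9 5 3 13))^86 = (0 16 6)(1 9 5 3 13)(7 10 14)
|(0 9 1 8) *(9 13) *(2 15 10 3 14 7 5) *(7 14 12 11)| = |(0 13 9 1 8)(2 15 10 3 12 11 7 5)| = 40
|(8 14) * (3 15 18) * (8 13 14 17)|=6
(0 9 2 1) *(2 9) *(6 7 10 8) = (0 2 1)(6 7 10 8) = [2, 0, 1, 3, 4, 5, 7, 10, 6, 9, 8]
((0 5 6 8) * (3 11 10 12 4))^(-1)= ((0 5 6 8)(3 11 10 12 4))^(-1)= (0 8 6 5)(3 4 12 10 11)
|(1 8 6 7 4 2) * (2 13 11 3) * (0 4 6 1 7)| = 8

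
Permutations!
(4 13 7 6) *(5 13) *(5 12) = (4 12 5 13 7 6) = [0, 1, 2, 3, 12, 13, 4, 6, 8, 9, 10, 11, 5, 7]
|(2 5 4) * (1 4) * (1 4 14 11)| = 3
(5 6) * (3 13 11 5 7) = (3 13 11 5 6 7) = [0, 1, 2, 13, 4, 6, 7, 3, 8, 9, 10, 5, 12, 11]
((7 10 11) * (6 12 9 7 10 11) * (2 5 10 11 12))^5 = ((2 5 10 6)(7 12 9))^5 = (2 5 10 6)(7 9 12)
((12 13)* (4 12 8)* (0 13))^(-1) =(0 12 4 8 13)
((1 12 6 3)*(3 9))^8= (1 9 12 3 6)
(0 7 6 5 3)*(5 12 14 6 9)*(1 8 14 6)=[7, 8, 2, 0, 4, 3, 12, 9, 14, 5, 10, 11, 6, 13, 1]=(0 7 9 5 3)(1 8 14)(6 12)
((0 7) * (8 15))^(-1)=((0 7)(8 15))^(-1)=(0 7)(8 15)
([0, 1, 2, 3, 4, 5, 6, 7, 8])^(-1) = [0, 1, 2, 3, 4, 5, 6, 7, 8]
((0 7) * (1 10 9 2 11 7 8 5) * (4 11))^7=((0 8 5 1 10 9 2 4 11 7))^7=(0 4 10 8 11 9 5 7 2 1)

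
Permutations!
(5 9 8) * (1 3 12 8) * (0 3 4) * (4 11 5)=(0 3 12 8 4)(1 11 5 9)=[3, 11, 2, 12, 0, 9, 6, 7, 4, 1, 10, 5, 8]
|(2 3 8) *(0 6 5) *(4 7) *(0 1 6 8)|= 12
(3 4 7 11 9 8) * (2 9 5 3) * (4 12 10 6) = (2 9 8)(3 12 10 6 4 7 11 5) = [0, 1, 9, 12, 7, 3, 4, 11, 2, 8, 6, 5, 10]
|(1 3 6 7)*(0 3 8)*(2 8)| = 7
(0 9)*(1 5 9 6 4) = (0 6 4 1 5 9) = [6, 5, 2, 3, 1, 9, 4, 7, 8, 0]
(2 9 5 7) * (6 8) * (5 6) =(2 9 6 8 5 7) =[0, 1, 9, 3, 4, 7, 8, 2, 5, 6]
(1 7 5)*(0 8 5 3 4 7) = [8, 0, 2, 4, 7, 1, 6, 3, 5] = (0 8 5 1)(3 4 7)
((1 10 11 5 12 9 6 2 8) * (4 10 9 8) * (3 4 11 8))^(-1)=((1 9 6 2 11 5 12 3 4 10 8))^(-1)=(1 8 10 4 3 12 5 11 2 6 9)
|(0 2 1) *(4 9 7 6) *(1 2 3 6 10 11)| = |(0 3 6 4 9 7 10 11 1)| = 9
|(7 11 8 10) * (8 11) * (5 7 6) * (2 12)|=10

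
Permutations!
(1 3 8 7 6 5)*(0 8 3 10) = (0 8 7 6 5 1 10) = [8, 10, 2, 3, 4, 1, 5, 6, 7, 9, 0]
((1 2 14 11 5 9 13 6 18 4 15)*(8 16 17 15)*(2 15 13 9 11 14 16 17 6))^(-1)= (1 15)(2 13 17 8 4 18 6 16)(5 11)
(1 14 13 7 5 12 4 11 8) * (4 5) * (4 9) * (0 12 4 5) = (0 12)(1 14 13 7 9 5 4 11 8) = [12, 14, 2, 3, 11, 4, 6, 9, 1, 5, 10, 8, 0, 7, 13]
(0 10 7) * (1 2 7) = (0 10 1 2 7) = [10, 2, 7, 3, 4, 5, 6, 0, 8, 9, 1]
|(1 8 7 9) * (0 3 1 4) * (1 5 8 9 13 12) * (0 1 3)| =|(1 9 4)(3 5 8 7 13 12)| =6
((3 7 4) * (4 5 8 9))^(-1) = (3 4 9 8 5 7)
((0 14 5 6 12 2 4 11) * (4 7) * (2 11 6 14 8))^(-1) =(0 11 12 6 4 7 2 8)(5 14)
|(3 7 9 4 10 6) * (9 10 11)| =|(3 7 10 6)(4 11 9)| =12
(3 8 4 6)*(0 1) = (0 1)(3 8 4 6) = [1, 0, 2, 8, 6, 5, 3, 7, 4]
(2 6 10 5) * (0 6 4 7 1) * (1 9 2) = (0 6 10 5 1)(2 4 7 9) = [6, 0, 4, 3, 7, 1, 10, 9, 8, 2, 5]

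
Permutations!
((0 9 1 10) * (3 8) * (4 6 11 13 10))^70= (0 13 6 1)(4 9 10 11)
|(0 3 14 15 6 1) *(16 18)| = 6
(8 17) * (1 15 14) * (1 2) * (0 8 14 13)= (0 8 17 14 2 1 15 13)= [8, 15, 1, 3, 4, 5, 6, 7, 17, 9, 10, 11, 12, 0, 2, 13, 16, 14]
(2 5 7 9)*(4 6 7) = [0, 1, 5, 3, 6, 4, 7, 9, 8, 2] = (2 5 4 6 7 9)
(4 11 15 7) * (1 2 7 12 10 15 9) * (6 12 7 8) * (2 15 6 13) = (1 15 7 4 11 9)(2 8 13)(6 12 10) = [0, 15, 8, 3, 11, 5, 12, 4, 13, 1, 6, 9, 10, 2, 14, 7]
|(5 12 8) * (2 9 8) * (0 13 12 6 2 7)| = |(0 13 12 7)(2 9 8 5 6)| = 20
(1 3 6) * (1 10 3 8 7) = (1 8 7)(3 6 10) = [0, 8, 2, 6, 4, 5, 10, 1, 7, 9, 3]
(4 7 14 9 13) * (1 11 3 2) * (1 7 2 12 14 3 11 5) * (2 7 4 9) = [0, 5, 4, 12, 7, 1, 6, 3, 8, 13, 10, 11, 14, 9, 2] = (1 5)(2 4 7 3 12 14)(9 13)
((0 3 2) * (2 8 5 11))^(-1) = (0 2 11 5 8 3)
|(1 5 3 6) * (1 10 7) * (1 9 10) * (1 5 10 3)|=7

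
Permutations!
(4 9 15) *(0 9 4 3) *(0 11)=(0 9 15 3 11)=[9, 1, 2, 11, 4, 5, 6, 7, 8, 15, 10, 0, 12, 13, 14, 3]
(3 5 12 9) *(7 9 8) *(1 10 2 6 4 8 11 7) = (1 10 2 6 4 8)(3 5 12 11 7 9) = [0, 10, 6, 5, 8, 12, 4, 9, 1, 3, 2, 7, 11]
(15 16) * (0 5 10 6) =(0 5 10 6)(15 16) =[5, 1, 2, 3, 4, 10, 0, 7, 8, 9, 6, 11, 12, 13, 14, 16, 15]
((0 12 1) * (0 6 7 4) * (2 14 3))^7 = (0 12 1 6 7 4)(2 14 3)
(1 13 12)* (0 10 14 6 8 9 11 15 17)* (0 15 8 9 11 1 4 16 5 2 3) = [10, 13, 3, 0, 16, 2, 9, 7, 11, 1, 14, 8, 4, 12, 6, 17, 5, 15] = (0 10 14 6 9 1 13 12 4 16 5 2 3)(8 11)(15 17)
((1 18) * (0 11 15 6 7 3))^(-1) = ((0 11 15 6 7 3)(1 18))^(-1) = (0 3 7 6 15 11)(1 18)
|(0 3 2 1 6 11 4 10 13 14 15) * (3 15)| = 18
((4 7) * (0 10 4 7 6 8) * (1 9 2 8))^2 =((0 10 4 6 1 9 2 8))^2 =(0 4 1 2)(6 9 8 10)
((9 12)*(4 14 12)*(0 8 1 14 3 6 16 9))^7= ((0 8 1 14 12)(3 6 16 9 4))^7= (0 1 12 8 14)(3 16 4 6 9)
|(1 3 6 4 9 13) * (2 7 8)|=|(1 3 6 4 9 13)(2 7 8)|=6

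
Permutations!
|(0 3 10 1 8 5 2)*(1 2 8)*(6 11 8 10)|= 8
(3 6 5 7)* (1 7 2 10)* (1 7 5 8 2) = [0, 5, 10, 6, 4, 1, 8, 3, 2, 9, 7] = (1 5)(2 10 7 3 6 8)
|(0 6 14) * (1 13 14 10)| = |(0 6 10 1 13 14)| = 6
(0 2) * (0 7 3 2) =(2 7 3) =[0, 1, 7, 2, 4, 5, 6, 3]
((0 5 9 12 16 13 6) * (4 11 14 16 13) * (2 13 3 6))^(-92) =((0 5 9 12 3 6)(2 13)(4 11 14 16))^(-92) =(16)(0 3 9)(5 6 12)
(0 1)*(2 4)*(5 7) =(0 1)(2 4)(5 7) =[1, 0, 4, 3, 2, 7, 6, 5]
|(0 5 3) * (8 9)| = 6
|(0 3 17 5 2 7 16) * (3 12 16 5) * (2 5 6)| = |(0 12 16)(2 7 6)(3 17)| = 6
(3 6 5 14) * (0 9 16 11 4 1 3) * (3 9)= (0 3 6 5 14)(1 9 16 11 4)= [3, 9, 2, 6, 1, 14, 5, 7, 8, 16, 10, 4, 12, 13, 0, 15, 11]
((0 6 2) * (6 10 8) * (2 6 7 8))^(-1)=(0 2 10)(7 8)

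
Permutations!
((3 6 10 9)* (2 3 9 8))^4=((2 3 6 10 8))^4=(2 8 10 6 3)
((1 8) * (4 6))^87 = (1 8)(4 6)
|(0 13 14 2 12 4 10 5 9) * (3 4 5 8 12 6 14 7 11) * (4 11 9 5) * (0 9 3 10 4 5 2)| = |(0 13 7 3 11 10 8 12 5 2 6 14)| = 12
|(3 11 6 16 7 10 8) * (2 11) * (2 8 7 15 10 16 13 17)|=|(2 11 6 13 17)(3 8)(7 16 15 10)|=20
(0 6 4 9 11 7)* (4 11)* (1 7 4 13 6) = (0 1 7)(4 9 13 6 11) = [1, 7, 2, 3, 9, 5, 11, 0, 8, 13, 10, 4, 12, 6]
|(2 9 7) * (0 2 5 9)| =6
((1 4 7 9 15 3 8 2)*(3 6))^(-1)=(1 2 8 3 6 15 9 7 4)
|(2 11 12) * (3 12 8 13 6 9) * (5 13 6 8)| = 9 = |(2 11 5 13 8 6 9 3 12)|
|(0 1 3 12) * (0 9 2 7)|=7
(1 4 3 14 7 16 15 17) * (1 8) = (1 4 3 14 7 16 15 17 8) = [0, 4, 2, 14, 3, 5, 6, 16, 1, 9, 10, 11, 12, 13, 7, 17, 15, 8]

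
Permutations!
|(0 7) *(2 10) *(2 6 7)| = 5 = |(0 2 10 6 7)|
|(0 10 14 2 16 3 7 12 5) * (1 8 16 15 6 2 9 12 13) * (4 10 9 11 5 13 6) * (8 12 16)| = 39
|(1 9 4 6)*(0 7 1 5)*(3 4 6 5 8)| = 9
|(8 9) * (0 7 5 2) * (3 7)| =10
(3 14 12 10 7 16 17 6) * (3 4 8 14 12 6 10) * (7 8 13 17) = (3 12)(4 13 17 10 8 14 6)(7 16) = [0, 1, 2, 12, 13, 5, 4, 16, 14, 9, 8, 11, 3, 17, 6, 15, 7, 10]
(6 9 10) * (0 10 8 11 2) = [10, 1, 0, 3, 4, 5, 9, 7, 11, 8, 6, 2] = (0 10 6 9 8 11 2)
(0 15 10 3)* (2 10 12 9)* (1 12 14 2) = (0 15 14 2 10 3)(1 12 9) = [15, 12, 10, 0, 4, 5, 6, 7, 8, 1, 3, 11, 9, 13, 2, 14]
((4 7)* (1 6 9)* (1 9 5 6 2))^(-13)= (9)(1 2)(4 7)(5 6)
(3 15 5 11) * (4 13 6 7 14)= (3 15 5 11)(4 13 6 7 14)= [0, 1, 2, 15, 13, 11, 7, 14, 8, 9, 10, 3, 12, 6, 4, 5]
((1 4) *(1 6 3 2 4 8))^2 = (8)(2 6)(3 4)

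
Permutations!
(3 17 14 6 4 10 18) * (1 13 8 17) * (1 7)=(1 13 8 17 14 6 4 10 18 3 7)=[0, 13, 2, 7, 10, 5, 4, 1, 17, 9, 18, 11, 12, 8, 6, 15, 16, 14, 3]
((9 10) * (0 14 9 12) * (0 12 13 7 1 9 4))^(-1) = (0 4 14)(1 7 13 10 9)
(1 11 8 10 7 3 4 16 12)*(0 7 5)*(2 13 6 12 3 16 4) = (0 7 16 3 2 13 6 12 1 11 8 10 5) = [7, 11, 13, 2, 4, 0, 12, 16, 10, 9, 5, 8, 1, 6, 14, 15, 3]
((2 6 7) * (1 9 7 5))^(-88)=(1 7 6)(2 5 9)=((1 9 7 2 6 5))^(-88)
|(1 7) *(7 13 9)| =4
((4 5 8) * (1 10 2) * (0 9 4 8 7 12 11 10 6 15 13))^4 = (0 7 2 13 5 10 15 4 11 6 9 12 1)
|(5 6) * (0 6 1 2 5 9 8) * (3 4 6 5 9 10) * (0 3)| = |(0 5 1 2 9 8 3 4 6 10)| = 10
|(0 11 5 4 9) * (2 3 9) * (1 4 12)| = 9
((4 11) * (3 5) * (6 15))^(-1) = ((3 5)(4 11)(6 15))^(-1) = (3 5)(4 11)(6 15)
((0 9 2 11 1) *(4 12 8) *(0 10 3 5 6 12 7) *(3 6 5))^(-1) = (0 7 4 8 12 6 10 1 11 2 9)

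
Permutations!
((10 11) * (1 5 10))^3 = ((1 5 10 11))^3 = (1 11 10 5)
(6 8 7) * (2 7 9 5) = [0, 1, 7, 3, 4, 2, 8, 6, 9, 5] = (2 7 6 8 9 5)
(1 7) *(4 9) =(1 7)(4 9) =[0, 7, 2, 3, 9, 5, 6, 1, 8, 4]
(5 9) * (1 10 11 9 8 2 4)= (1 10 11 9 5 8 2 4)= [0, 10, 4, 3, 1, 8, 6, 7, 2, 5, 11, 9]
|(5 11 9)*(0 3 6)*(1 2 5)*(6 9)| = 8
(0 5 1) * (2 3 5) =(0 2 3 5 1) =[2, 0, 3, 5, 4, 1]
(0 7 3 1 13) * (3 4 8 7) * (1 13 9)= (0 3 13)(1 9)(4 8 7)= [3, 9, 2, 13, 8, 5, 6, 4, 7, 1, 10, 11, 12, 0]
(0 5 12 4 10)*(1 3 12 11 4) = (0 5 11 4 10)(1 3 12) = [5, 3, 2, 12, 10, 11, 6, 7, 8, 9, 0, 4, 1]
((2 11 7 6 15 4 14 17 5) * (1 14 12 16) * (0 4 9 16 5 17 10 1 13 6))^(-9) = ((17)(0 4 12 5 2 11 7)(1 14 10)(6 15 9 16 13))^(-9) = (17)(0 11 5 4 7 2 12)(6 15 9 16 13)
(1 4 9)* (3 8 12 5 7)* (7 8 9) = [0, 4, 2, 9, 7, 8, 6, 3, 12, 1, 10, 11, 5] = (1 4 7 3 9)(5 8 12)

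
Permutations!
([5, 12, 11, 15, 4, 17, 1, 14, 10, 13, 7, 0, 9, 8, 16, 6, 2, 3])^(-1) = (0 11 2 16 14 7 10 8 13 9 12 1 6 15 3 17 5)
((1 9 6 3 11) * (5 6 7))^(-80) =((1 9 7 5 6 3 11))^(-80) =(1 6 9 3 7 11 5)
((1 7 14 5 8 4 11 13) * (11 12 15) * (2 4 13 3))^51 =((1 7 14 5 8 13)(2 4 12 15 11 3))^51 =(1 5)(2 15)(3 12)(4 11)(7 8)(13 14)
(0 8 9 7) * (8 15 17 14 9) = (0 15 17 14 9 7) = [15, 1, 2, 3, 4, 5, 6, 0, 8, 7, 10, 11, 12, 13, 9, 17, 16, 14]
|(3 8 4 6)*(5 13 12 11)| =4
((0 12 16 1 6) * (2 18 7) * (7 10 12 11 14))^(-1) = ((0 11 14 7 2 18 10 12 16 1 6))^(-1) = (0 6 1 16 12 10 18 2 7 14 11)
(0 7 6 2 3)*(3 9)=(0 7 6 2 9 3)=[7, 1, 9, 0, 4, 5, 2, 6, 8, 3]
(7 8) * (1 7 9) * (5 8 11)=(1 7 11 5 8 9)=[0, 7, 2, 3, 4, 8, 6, 11, 9, 1, 10, 5]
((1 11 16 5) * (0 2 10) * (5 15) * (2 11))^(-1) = ((0 11 16 15 5 1 2 10))^(-1) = (0 10 2 1 5 15 16 11)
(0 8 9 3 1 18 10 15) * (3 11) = [8, 18, 2, 1, 4, 5, 6, 7, 9, 11, 15, 3, 12, 13, 14, 0, 16, 17, 10] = (0 8 9 11 3 1 18 10 15)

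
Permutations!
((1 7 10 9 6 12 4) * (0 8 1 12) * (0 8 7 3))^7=((0 7 10 9 6 8 1 3)(4 12))^7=(0 3 1 8 6 9 10 7)(4 12)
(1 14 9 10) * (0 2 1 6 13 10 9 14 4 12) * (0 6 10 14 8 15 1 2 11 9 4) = (0 11 9 4 12 6 13 14 8 15 1) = [11, 0, 2, 3, 12, 5, 13, 7, 15, 4, 10, 9, 6, 14, 8, 1]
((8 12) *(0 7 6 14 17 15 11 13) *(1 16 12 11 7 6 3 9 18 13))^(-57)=(0 17 3 13 14 7 18 6 15 9)(1 8 16 11 12)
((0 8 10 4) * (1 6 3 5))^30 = (0 10)(1 3)(4 8)(5 6)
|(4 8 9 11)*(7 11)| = |(4 8 9 7 11)| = 5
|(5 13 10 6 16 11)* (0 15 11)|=8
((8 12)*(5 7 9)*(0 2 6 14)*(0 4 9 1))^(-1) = ((0 2 6 14 4 9 5 7 1)(8 12))^(-1) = (0 1 7 5 9 4 14 6 2)(8 12)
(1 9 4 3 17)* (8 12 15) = [0, 9, 2, 17, 3, 5, 6, 7, 12, 4, 10, 11, 15, 13, 14, 8, 16, 1] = (1 9 4 3 17)(8 12 15)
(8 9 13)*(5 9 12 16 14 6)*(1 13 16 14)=(1 13 8 12 14 6 5 9 16)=[0, 13, 2, 3, 4, 9, 5, 7, 12, 16, 10, 11, 14, 8, 6, 15, 1]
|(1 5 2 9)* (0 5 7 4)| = 7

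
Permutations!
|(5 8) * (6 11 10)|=|(5 8)(6 11 10)|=6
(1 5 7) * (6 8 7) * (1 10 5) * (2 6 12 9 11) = (2 6 8 7 10 5 12 9 11) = [0, 1, 6, 3, 4, 12, 8, 10, 7, 11, 5, 2, 9]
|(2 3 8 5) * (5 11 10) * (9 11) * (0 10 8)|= |(0 10 5 2 3)(8 9 11)|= 15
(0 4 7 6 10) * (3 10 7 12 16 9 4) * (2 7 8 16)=(0 3 10)(2 7 6 8 16 9 4 12)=[3, 1, 7, 10, 12, 5, 8, 6, 16, 4, 0, 11, 2, 13, 14, 15, 9]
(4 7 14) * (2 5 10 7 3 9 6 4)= (2 5 10 7 14)(3 9 6 4)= [0, 1, 5, 9, 3, 10, 4, 14, 8, 6, 7, 11, 12, 13, 2]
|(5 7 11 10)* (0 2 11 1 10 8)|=4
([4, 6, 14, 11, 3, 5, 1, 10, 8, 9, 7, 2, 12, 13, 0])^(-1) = [14, 6, 11, 4, 0, 5, 1, 10, 8, 9, 7, 3, 12, 13, 2]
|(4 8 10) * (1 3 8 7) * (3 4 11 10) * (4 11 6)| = |(1 11 10 6 4 7)(3 8)| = 6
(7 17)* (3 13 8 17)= (3 13 8 17 7)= [0, 1, 2, 13, 4, 5, 6, 3, 17, 9, 10, 11, 12, 8, 14, 15, 16, 7]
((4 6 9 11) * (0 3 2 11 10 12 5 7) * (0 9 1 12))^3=((0 3 2 11 4 6 1 12 5 7 9 10))^3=(0 11 1 7)(2 6 5 10)(3 4 12 9)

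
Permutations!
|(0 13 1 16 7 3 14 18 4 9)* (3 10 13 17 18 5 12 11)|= |(0 17 18 4 9)(1 16 7 10 13)(3 14 5 12 11)|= 5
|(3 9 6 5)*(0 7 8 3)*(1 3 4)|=|(0 7 8 4 1 3 9 6 5)|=9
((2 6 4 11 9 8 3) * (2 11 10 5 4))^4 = ((2 6)(3 11 9 8)(4 10 5))^4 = (11)(4 10 5)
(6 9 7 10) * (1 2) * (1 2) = [0, 1, 2, 3, 4, 5, 9, 10, 8, 7, 6] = (6 9 7 10)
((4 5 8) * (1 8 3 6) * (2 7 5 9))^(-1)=(1 6 3 5 7 2 9 4 8)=((1 8 4 9 2 7 5 3 6))^(-1)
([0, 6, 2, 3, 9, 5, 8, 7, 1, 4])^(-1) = [0, 8, 2, 3, 9, 5, 1, 7, 6, 4]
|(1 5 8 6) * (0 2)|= |(0 2)(1 5 8 6)|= 4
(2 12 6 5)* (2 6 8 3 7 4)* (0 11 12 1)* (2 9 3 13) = (0 11 12 8 13 2 1)(3 7 4 9)(5 6) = [11, 0, 1, 7, 9, 6, 5, 4, 13, 3, 10, 12, 8, 2]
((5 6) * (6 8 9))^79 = (5 6 9 8)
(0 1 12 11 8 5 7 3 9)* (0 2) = (0 1 12 11 8 5 7 3 9 2) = [1, 12, 0, 9, 4, 7, 6, 3, 5, 2, 10, 8, 11]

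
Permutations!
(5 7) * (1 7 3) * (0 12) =(0 12)(1 7 5 3) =[12, 7, 2, 1, 4, 3, 6, 5, 8, 9, 10, 11, 0]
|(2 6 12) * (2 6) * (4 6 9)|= 4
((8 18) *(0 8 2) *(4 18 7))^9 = (0 4)(2 7)(8 18)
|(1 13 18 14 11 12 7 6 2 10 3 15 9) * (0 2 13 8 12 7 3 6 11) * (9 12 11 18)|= |(0 2 10 6 13 9 1 8 11 7 18 14)(3 15 12)|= 12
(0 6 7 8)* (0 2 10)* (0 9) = (0 6 7 8 2 10 9) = [6, 1, 10, 3, 4, 5, 7, 8, 2, 0, 9]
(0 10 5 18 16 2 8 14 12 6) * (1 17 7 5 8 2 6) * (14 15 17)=(0 10 8 15 17 7 5 18 16 6)(1 14 12)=[10, 14, 2, 3, 4, 18, 0, 5, 15, 9, 8, 11, 1, 13, 12, 17, 6, 7, 16]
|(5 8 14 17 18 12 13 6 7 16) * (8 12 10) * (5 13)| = 20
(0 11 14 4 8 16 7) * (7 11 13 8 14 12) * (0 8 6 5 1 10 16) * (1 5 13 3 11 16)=(16)(0 3 11 12 7 8)(1 10)(4 14)(6 13)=[3, 10, 2, 11, 14, 5, 13, 8, 0, 9, 1, 12, 7, 6, 4, 15, 16]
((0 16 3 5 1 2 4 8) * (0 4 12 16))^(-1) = ((1 2 12 16 3 5)(4 8))^(-1) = (1 5 3 16 12 2)(4 8)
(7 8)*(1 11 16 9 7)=(1 11 16 9 7 8)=[0, 11, 2, 3, 4, 5, 6, 8, 1, 7, 10, 16, 12, 13, 14, 15, 9]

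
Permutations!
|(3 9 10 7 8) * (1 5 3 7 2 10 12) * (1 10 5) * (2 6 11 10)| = |(2 5 3 9 12)(6 11 10)(7 8)| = 30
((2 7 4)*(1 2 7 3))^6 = (7)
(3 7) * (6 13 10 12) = (3 7)(6 13 10 12) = [0, 1, 2, 7, 4, 5, 13, 3, 8, 9, 12, 11, 6, 10]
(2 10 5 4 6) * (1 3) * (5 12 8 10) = [0, 3, 5, 1, 6, 4, 2, 7, 10, 9, 12, 11, 8] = (1 3)(2 5 4 6)(8 10 12)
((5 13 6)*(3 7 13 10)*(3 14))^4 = ((3 7 13 6 5 10 14))^4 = (3 5 7 10 13 14 6)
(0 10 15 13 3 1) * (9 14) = (0 10 15 13 3 1)(9 14) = [10, 0, 2, 1, 4, 5, 6, 7, 8, 14, 15, 11, 12, 3, 9, 13]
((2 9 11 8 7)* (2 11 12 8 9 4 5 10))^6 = ((2 4 5 10)(7 11 9 12 8))^6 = (2 5)(4 10)(7 11 9 12 8)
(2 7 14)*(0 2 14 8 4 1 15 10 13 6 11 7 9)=(0 2 9)(1 15 10 13 6 11 7 8 4)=[2, 15, 9, 3, 1, 5, 11, 8, 4, 0, 13, 7, 12, 6, 14, 10]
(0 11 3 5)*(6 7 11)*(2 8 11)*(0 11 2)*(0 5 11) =[6, 1, 8, 11, 4, 0, 7, 5, 2, 9, 10, 3] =(0 6 7 5)(2 8)(3 11)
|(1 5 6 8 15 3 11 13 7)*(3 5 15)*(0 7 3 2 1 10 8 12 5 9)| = |(0 7 10 8 2 1 15 9)(3 11 13)(5 6 12)| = 24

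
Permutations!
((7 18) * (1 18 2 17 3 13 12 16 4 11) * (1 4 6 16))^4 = (1 17)(2 12)(3 18)(7 13)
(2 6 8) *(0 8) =(0 8 2 6) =[8, 1, 6, 3, 4, 5, 0, 7, 2]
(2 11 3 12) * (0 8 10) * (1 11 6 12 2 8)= (0 1 11 3 2 6 12 8 10)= [1, 11, 6, 2, 4, 5, 12, 7, 10, 9, 0, 3, 8]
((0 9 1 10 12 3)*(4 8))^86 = ((0 9 1 10 12 3)(4 8))^86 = (0 1 12)(3 9 10)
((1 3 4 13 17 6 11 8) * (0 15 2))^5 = (0 2 15)(1 6 4 8 17 3 11 13)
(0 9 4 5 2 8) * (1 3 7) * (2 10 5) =[9, 3, 8, 7, 2, 10, 6, 1, 0, 4, 5] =(0 9 4 2 8)(1 3 7)(5 10)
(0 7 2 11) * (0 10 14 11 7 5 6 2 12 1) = (0 5 6 2 7 12 1)(10 14 11) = [5, 0, 7, 3, 4, 6, 2, 12, 8, 9, 14, 10, 1, 13, 11]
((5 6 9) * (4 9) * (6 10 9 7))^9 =((4 7 6)(5 10 9))^9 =(10)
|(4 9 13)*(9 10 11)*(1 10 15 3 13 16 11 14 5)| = 12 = |(1 10 14 5)(3 13 4 15)(9 16 11)|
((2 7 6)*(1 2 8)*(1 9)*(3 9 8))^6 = (9)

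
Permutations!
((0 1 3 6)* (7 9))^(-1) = ((0 1 3 6)(7 9))^(-1) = (0 6 3 1)(7 9)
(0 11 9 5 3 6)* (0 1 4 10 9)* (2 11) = (0 2 11)(1 4 10 9 5 3 6) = [2, 4, 11, 6, 10, 3, 1, 7, 8, 5, 9, 0]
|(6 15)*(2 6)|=3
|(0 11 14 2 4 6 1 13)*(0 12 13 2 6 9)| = 8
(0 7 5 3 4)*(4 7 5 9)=(0 5 3 7 9 4)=[5, 1, 2, 7, 0, 3, 6, 9, 8, 4]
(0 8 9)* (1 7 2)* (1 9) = (0 8 1 7 2 9) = [8, 7, 9, 3, 4, 5, 6, 2, 1, 0]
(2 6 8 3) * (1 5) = (1 5)(2 6 8 3) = [0, 5, 6, 2, 4, 1, 8, 7, 3]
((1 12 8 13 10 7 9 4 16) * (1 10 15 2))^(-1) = ((1 12 8 13 15 2)(4 16 10 7 9))^(-1) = (1 2 15 13 8 12)(4 9 7 10 16)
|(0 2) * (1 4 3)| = |(0 2)(1 4 3)| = 6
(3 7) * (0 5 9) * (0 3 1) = [5, 0, 2, 7, 4, 9, 6, 1, 8, 3] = (0 5 9 3 7 1)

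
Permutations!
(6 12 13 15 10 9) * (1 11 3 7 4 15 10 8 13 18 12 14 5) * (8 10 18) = (1 11 3 7 4 15 10 9 6 14 5)(8 13 18 12) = [0, 11, 2, 7, 15, 1, 14, 4, 13, 6, 9, 3, 8, 18, 5, 10, 16, 17, 12]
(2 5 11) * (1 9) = [0, 9, 5, 3, 4, 11, 6, 7, 8, 1, 10, 2] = (1 9)(2 5 11)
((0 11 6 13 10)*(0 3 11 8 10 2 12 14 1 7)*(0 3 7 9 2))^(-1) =(0 13 6 11 3 7 10 8)(1 14 12 2 9)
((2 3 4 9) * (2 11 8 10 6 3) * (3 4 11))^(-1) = ((3 11 8 10 6 4 9))^(-1) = (3 9 4 6 10 8 11)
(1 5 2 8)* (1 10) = [0, 5, 8, 3, 4, 2, 6, 7, 10, 9, 1] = (1 5 2 8 10)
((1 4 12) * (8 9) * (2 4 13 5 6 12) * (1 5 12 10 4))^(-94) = ((1 13 12 5 6 10 4 2)(8 9))^(-94) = (1 12 6 4)(2 13 5 10)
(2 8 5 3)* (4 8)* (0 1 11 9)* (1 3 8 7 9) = (0 3 2 4 7 9)(1 11)(5 8) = [3, 11, 4, 2, 7, 8, 6, 9, 5, 0, 10, 1]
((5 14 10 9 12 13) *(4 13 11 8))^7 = ((4 13 5 14 10 9 12 11 8))^7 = (4 11 9 14 13 8 12 10 5)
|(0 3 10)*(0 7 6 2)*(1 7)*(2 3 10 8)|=|(0 10 1 7 6 3 8 2)|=8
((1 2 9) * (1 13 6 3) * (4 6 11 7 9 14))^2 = (1 14 6)(2 4 3)(7 13)(9 11)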